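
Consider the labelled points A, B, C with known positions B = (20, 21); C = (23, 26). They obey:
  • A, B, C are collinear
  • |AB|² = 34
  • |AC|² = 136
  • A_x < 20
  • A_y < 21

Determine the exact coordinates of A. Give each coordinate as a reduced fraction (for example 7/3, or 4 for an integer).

1. A_x = 17  [[A, B, C are collinear ⇒ -5x+3y+37=0] ∩ [|A−(20, 21)|²=34]]
2. A_y = 16  [[A, B, C are collinear ⇒ -5x+3y+37=0] ∩ [|A−(20, 21)|²=34]]
   so A = (17, 16)

A = (17, 16)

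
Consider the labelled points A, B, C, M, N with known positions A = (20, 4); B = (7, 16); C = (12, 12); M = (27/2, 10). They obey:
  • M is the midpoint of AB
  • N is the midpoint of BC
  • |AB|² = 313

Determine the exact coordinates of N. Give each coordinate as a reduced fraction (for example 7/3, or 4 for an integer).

1. N_x = 19/2  [2·N = B+C = (7, 16)+(12, 12)]
2. N_y = 14  [2·N = B+C = (7, 16)+(12, 12)]
   so N = (19/2, 14)

N = (19/2, 14)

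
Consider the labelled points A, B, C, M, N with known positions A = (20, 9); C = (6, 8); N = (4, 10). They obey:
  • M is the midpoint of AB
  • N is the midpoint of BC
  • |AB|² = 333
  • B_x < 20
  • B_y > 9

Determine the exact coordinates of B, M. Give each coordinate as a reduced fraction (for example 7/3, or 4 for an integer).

1. B_x = 2  [B = 2·N−C = 2·(4, 10)−(6, 8)]
2. B_y = 12  [B = 2·N−C = 2·(4, 10)−(6, 8)]
   so B = (2, 12)
3. M_x = 11  [2·M = A+B = (20, 9)+(2, 12)]
4. M_y = 21/2  [2·M = A+B = (20, 9)+(2, 12)]
   so M = (11, 21/2)

B = (2, 12)
M = (11, 21/2)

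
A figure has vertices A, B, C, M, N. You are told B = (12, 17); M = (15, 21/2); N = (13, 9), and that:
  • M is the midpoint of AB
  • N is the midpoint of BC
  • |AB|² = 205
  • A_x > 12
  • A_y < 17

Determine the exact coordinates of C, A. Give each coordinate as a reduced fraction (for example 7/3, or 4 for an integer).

C = (14, 1)
A = (18, 4)

1. A_x = 18  [A = 2·M−B = 2·(15, 21/2)−(12, 17)]
2. A_y = 4  [A = 2·M−B = 2·(15, 21/2)−(12, 17)]
   so A = (18, 4)
3. C_x = 14  [C = 2·N−B = 2·(13, 9)−(12, 17)]
4. C_y = 1  [C = 2·N−B = 2·(13, 9)−(12, 17)]
   so C = (14, 1)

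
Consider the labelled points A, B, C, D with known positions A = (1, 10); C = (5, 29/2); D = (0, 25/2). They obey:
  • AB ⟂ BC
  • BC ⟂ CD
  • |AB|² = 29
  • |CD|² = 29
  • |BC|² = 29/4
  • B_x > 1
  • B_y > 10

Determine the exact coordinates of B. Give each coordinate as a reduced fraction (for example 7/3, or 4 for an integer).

B = (6, 12)

1. B_x = 6  [[BC ⟂ CD ⇒ 5x+2y-54=0] ∩ [|B−(1, 10)|²=29]]
2. B_y = 12  [[BC ⟂ CD ⇒ 5x+2y-54=0] ∩ [|B−(1, 10)|²=29]]
   so B = (6, 12)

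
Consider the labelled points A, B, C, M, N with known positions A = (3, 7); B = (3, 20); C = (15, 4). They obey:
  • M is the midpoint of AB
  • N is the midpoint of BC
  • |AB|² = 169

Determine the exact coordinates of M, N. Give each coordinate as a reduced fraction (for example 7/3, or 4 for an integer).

1. M_x = 3  [2·M = A+B = (3, 7)+(3, 20)]
2. M_y = 27/2  [2·M = A+B = (3, 7)+(3, 20)]
   so M = (3, 27/2)
3. N_x = 9  [2·N = B+C = (3, 20)+(15, 4)]
4. N_y = 12  [2·N = B+C = (3, 20)+(15, 4)]
   so N = (9, 12)

M = (3, 27/2)
N = (9, 12)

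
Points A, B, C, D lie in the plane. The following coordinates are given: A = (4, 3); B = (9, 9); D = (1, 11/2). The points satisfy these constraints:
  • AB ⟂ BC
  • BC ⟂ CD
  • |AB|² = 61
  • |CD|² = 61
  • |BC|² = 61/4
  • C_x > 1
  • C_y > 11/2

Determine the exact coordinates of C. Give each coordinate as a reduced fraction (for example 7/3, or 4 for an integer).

C = (6, 23/2)

1. C_x = 6  [[AB ⟂ BC ⇒ 5x+6y-99=0] ∩ [|C−(1, 11/2)|²=61]]
2. C_y = 23/2  [[AB ⟂ BC ⇒ 5x+6y-99=0] ∩ [|C−(1, 11/2)|²=61]]
   so C = (6, 23/2)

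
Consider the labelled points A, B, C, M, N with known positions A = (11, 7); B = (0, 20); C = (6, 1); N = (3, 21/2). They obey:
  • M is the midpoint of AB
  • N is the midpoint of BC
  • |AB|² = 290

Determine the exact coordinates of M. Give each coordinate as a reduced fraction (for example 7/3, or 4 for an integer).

1. M_x = 11/2  [2·M = A+B = (11, 7)+(0, 20)]
2. M_y = 27/2  [2·M = A+B = (11, 7)+(0, 20)]
   so M = (11/2, 27/2)

M = (11/2, 27/2)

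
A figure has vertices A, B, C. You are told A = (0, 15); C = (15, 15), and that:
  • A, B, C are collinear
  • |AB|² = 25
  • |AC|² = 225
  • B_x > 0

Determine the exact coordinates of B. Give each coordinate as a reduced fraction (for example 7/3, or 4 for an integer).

B = (5, 15)

1. B_x = 5  [[A, B, C are collinear ⇒ -15y+225=0] ∩ [|B−(0, 15)|²=25]]
2. B_y = 15  [[A, B, C are collinear ⇒ -15y+225=0] ∩ [|B−(0, 15)|²=25]]
   so B = (5, 15)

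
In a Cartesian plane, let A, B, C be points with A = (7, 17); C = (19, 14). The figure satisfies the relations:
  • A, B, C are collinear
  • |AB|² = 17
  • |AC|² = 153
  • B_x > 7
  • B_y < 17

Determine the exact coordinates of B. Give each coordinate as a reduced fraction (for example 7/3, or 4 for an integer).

B = (11, 16)

1. B_x = 11  [[A, B, C are collinear ⇒ -3x-12y+225=0] ∩ [|B−(7, 17)|²=17]]
2. B_y = 16  [[A, B, C are collinear ⇒ -3x-12y+225=0] ∩ [|B−(7, 17)|²=17]]
   so B = (11, 16)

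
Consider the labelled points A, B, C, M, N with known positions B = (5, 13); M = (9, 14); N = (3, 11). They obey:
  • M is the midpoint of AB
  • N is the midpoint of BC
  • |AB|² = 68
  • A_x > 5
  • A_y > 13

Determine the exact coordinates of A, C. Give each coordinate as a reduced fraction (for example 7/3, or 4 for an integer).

A = (13, 15)
C = (1, 9)

1. A_x = 13  [A = 2·M−B = 2·(9, 14)−(5, 13)]
2. A_y = 15  [A = 2·M−B = 2·(9, 14)−(5, 13)]
   so A = (13, 15)
3. C_x = 1  [C = 2·N−B = 2·(3, 11)−(5, 13)]
4. C_y = 9  [C = 2·N−B = 2·(3, 11)−(5, 13)]
   so C = (1, 9)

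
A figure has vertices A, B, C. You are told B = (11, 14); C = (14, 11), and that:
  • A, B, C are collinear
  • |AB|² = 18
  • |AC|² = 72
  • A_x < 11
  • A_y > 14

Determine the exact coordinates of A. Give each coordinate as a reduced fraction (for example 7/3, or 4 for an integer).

A = (8, 17)

1. A_x = 8  [[A, B, C are collinear ⇒ 3x+3y-75=0] ∩ [|A−(11, 14)|²=18]]
2. A_y = 17  [[A, B, C are collinear ⇒ 3x+3y-75=0] ∩ [|A−(11, 14)|²=18]]
   so A = (8, 17)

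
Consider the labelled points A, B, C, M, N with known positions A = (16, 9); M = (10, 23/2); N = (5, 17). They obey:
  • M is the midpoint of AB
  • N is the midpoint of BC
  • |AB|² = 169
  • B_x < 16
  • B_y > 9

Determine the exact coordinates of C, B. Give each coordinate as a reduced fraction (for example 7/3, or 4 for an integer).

1. B_x = 4  [B = 2·M−A = 2·(10, 23/2)−(16, 9)]
2. B_y = 14  [B = 2·M−A = 2·(10, 23/2)−(16, 9)]
   so B = (4, 14)
3. C_x = 6  [C = 2·N−B = 2·(5, 17)−(4, 14)]
4. C_y = 20  [C = 2·N−B = 2·(5, 17)−(4, 14)]
   so C = (6, 20)

C = (6, 20)
B = (4, 14)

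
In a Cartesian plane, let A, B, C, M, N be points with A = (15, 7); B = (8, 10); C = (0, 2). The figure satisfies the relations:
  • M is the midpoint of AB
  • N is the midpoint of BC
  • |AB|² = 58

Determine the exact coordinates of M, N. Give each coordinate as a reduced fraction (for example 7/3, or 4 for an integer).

1. M_x = 23/2  [2·M = A+B = (15, 7)+(8, 10)]
2. M_y = 17/2  [2·M = A+B = (15, 7)+(8, 10)]
   so M = (23/2, 17/2)
3. N_x = 4  [2·N = B+C = (8, 10)+(0, 2)]
4. N_y = 6  [2·N = B+C = (8, 10)+(0, 2)]
   so N = (4, 6)

M = (23/2, 17/2)
N = (4, 6)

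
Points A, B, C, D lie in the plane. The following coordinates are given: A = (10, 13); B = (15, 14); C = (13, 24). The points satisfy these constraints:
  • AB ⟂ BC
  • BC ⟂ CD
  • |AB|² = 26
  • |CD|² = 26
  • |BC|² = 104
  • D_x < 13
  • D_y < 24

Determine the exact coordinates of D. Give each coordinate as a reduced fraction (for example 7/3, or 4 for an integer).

1. D_x = 8  [[BC ⟂ CD ⇒ -2x+10y-214=0] ∩ [|D−(13, 24)|²=26]]
2. D_y = 23  [[BC ⟂ CD ⇒ -2x+10y-214=0] ∩ [|D−(13, 24)|²=26]]
   so D = (8, 23)

D = (8, 23)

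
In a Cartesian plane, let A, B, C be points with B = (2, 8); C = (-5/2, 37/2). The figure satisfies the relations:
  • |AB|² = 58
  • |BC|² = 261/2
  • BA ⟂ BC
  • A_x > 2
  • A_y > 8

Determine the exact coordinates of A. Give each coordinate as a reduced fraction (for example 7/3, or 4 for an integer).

A = (9, 11)

1. A_x = 9  [[BA ⟂ BC ⇒ -9/2x+21/2y-75=0] ∩ [|A−(2, 8)|²=58]]
2. A_y = 11  [[BA ⟂ BC ⇒ -9/2x+21/2y-75=0] ∩ [|A−(2, 8)|²=58]]
   so A = (9, 11)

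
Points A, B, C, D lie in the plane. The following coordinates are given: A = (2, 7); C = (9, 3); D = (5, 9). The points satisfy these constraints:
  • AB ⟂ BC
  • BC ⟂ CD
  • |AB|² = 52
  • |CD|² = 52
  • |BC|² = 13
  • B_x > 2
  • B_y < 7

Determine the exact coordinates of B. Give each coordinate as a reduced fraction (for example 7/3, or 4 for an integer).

B = (6, 1)

1. B_x = 6  [[BC ⟂ CD ⇒ 4x-6y-18=0] ∩ [|B−(2, 7)|²=52]]
2. B_y = 1  [[BC ⟂ CD ⇒ 4x-6y-18=0] ∩ [|B−(2, 7)|²=52]]
   so B = (6, 1)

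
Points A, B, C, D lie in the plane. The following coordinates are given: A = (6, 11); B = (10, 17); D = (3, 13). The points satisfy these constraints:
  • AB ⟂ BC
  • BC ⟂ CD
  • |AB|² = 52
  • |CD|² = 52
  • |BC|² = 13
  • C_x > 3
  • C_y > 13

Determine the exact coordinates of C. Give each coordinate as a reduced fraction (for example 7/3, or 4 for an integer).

1. C_x = 7  [[AB ⟂ BC ⇒ 4x+6y-142=0] ∩ [|C−(3, 13)|²=52]]
2. C_y = 19  [[AB ⟂ BC ⇒ 4x+6y-142=0] ∩ [|C−(3, 13)|²=52]]
   so C = (7, 19)

C = (7, 19)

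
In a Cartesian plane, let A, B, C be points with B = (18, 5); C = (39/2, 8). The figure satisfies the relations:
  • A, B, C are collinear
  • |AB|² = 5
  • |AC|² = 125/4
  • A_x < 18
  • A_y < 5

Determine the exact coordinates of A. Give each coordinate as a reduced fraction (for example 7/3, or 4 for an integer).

A = (17, 3)

1. A_x = 17  [[A, B, C are collinear ⇒ -3x+3/2y+93/2=0] ∩ [|A−(18, 5)|²=5]]
2. A_y = 3  [[A, B, C are collinear ⇒ -3x+3/2y+93/2=0] ∩ [|A−(18, 5)|²=5]]
   so A = (17, 3)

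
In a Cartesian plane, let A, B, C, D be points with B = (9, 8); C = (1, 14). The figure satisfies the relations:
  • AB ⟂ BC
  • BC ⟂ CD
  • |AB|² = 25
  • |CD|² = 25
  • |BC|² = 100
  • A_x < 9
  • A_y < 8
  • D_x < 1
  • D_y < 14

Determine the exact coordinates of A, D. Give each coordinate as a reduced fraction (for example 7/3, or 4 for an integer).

A = (6, 4)
D = (-2, 10)

1. A_x = 6  [[AB ⟂ BC ⇒ 8x-6y-24=0] ∩ [|A−(9, 8)|²=25]]
2. A_y = 4  [[AB ⟂ BC ⇒ 8x-6y-24=0] ∩ [|A−(9, 8)|²=25]]
   so A = (6, 4)
3. D_x = -2  [[BC ⟂ CD ⇒ -8x+6y-76=0] ∩ [|D−(1, 14)|²=25]]
4. D_y = 10  [[BC ⟂ CD ⇒ -8x+6y-76=0] ∩ [|D−(1, 14)|²=25]]
   so D = (-2, 10)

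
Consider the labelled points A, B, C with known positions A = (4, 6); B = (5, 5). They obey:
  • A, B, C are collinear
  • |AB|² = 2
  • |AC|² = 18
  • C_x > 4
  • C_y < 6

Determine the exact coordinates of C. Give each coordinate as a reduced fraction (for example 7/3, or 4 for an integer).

1. C_x = 7  [[A, B, C are collinear ⇒ 1x+1y-10=0] ∩ [|C−(4, 6)|²=18]]
2. C_y = 3  [[A, B, C are collinear ⇒ 1x+1y-10=0] ∩ [|C−(4, 6)|²=18]]
   so C = (7, 3)

C = (7, 3)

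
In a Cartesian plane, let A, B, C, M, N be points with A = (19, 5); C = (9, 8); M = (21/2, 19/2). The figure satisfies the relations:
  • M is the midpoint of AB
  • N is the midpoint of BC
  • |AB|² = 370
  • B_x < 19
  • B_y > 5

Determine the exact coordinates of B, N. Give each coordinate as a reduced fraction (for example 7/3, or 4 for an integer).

B = (2, 14)
N = (11/2, 11)

1. B_x = 2  [B = 2·M−A = 2·(21/2, 19/2)−(19, 5)]
2. B_y = 14  [B = 2·M−A = 2·(21/2, 19/2)−(19, 5)]
   so B = (2, 14)
3. N_x = 11/2  [2·N = B+C = (2, 14)+(9, 8)]
4. N_y = 11  [2·N = B+C = (2, 14)+(9, 8)]
   so N = (11/2, 11)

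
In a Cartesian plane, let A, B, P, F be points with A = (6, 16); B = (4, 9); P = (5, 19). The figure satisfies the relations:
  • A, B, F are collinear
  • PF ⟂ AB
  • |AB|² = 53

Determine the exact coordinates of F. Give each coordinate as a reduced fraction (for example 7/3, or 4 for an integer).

F = (356/53, 981/53)

1. F_x = 356/53  [[A, B, F are collinear ⇒ 7x-2y-10=0] ∩ [PF ⟂ AB ⇒ -2x-7y+143=0]]
2. F_y = 981/53  [[A, B, F are collinear ⇒ 7x-2y-10=0] ∩ [PF ⟂ AB ⇒ -2x-7y+143=0]]
   so F = (356/53, 981/53)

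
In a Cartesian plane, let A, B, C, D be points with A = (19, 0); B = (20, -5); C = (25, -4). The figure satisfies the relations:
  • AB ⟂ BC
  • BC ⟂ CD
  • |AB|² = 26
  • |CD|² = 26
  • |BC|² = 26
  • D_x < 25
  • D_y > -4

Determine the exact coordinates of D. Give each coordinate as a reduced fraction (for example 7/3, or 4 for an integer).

1. D_x = 24  [[BC ⟂ CD ⇒ 5x+1y-121=0] ∩ [|D−(25, -4)|²=26]]
2. D_y = 1  [[BC ⟂ CD ⇒ 5x+1y-121=0] ∩ [|D−(25, -4)|²=26]]
   so D = (24, 1)

D = (24, 1)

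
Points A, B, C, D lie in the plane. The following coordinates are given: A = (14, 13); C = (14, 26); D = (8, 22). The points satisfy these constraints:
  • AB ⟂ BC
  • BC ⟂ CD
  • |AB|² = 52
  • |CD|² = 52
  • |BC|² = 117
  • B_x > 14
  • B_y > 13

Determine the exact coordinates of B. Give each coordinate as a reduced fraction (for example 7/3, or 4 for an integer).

B = (20, 17)

1. B_x = 20  [[BC ⟂ CD ⇒ 6x+4y-188=0] ∩ [|B−(14, 13)|²=52]]
2. B_y = 17  [[BC ⟂ CD ⇒ 6x+4y-188=0] ∩ [|B−(14, 13)|²=52]]
   so B = (20, 17)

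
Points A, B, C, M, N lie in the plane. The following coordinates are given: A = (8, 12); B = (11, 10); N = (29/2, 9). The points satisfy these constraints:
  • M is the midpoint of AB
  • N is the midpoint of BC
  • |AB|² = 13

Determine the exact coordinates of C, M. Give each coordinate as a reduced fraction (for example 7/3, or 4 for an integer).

1. M_x = 19/2  [2·M = A+B = (8, 12)+(11, 10)]
2. M_y = 11  [2·M = A+B = (8, 12)+(11, 10)]
   so M = (19/2, 11)
3. C_x = 18  [C = 2·N−B = 2·(29/2, 9)−(11, 10)]
4. C_y = 8  [C = 2·N−B = 2·(29/2, 9)−(11, 10)]
   so C = (18, 8)

C = (18, 8)
M = (19/2, 11)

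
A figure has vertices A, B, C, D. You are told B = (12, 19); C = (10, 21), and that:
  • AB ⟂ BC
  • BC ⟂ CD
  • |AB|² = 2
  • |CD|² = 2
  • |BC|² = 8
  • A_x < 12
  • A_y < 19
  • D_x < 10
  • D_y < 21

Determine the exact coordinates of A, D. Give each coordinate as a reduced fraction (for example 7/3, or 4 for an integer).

A = (11, 18)
D = (9, 20)

1. A_x = 11  [[AB ⟂ BC ⇒ 2x-2y+14=0] ∩ [|A−(12, 19)|²=2]]
2. A_y = 18  [[AB ⟂ BC ⇒ 2x-2y+14=0] ∩ [|A−(12, 19)|²=2]]
   so A = (11, 18)
3. D_x = 9  [[BC ⟂ CD ⇒ -2x+2y-22=0] ∩ [|D−(10, 21)|²=2]]
4. D_y = 20  [[BC ⟂ CD ⇒ -2x+2y-22=0] ∩ [|D−(10, 21)|²=2]]
   so D = (9, 20)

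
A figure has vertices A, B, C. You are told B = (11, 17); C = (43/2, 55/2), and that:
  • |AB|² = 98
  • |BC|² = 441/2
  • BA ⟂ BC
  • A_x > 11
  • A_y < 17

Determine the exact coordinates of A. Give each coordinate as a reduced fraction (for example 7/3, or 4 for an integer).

A = (18, 10)

1. A_x = 18  [[BA ⟂ BC ⇒ 21/2x+21/2y-294=0] ∩ [|A−(11, 17)|²=98]]
2. A_y = 10  [[BA ⟂ BC ⇒ 21/2x+21/2y-294=0] ∩ [|A−(11, 17)|²=98]]
   so A = (18, 10)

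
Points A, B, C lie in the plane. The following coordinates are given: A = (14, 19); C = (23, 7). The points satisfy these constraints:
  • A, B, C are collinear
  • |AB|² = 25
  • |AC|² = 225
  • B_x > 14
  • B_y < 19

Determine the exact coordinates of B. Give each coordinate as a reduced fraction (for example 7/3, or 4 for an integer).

1. B_x = 17  [[A, B, C are collinear ⇒ -12x-9y+339=0] ∩ [|B−(14, 19)|²=25]]
2. B_y = 15  [[A, B, C are collinear ⇒ -12x-9y+339=0] ∩ [|B−(14, 19)|²=25]]
   so B = (17, 15)

B = (17, 15)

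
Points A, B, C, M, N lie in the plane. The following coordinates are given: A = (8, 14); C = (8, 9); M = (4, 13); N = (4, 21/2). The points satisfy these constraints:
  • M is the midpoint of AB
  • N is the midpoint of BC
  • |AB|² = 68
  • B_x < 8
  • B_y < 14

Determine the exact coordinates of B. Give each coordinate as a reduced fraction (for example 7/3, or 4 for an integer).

1. B_x = 0  [B = 2·M−A = 2·(4, 13)−(8, 14)]
2. B_y = 12  [B = 2·M−A = 2·(4, 13)−(8, 14)]
   so B = (0, 12)

B = (0, 12)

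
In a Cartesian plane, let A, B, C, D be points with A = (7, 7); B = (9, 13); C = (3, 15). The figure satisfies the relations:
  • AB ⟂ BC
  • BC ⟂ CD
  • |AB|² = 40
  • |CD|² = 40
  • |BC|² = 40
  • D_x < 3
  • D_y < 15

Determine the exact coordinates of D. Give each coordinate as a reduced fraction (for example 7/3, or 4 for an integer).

1. D_x = 1  [[BC ⟂ CD ⇒ -6x+2y-12=0] ∩ [|D−(3, 15)|²=40]]
2. D_y = 9  [[BC ⟂ CD ⇒ -6x+2y-12=0] ∩ [|D−(3, 15)|²=40]]
   so D = (1, 9)

D = (1, 9)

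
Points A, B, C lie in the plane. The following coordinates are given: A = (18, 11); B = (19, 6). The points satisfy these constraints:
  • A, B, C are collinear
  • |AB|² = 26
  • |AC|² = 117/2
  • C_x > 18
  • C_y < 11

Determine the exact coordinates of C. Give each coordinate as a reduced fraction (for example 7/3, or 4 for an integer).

C = (39/2, 7/2)

1. C_x = 39/2  [[A, B, C are collinear ⇒ 5x+1y-101=0] ∩ [|C−(18, 11)|²=117/2]]
2. C_y = 7/2  [[A, B, C are collinear ⇒ 5x+1y-101=0] ∩ [|C−(18, 11)|²=117/2]]
   so C = (39/2, 7/2)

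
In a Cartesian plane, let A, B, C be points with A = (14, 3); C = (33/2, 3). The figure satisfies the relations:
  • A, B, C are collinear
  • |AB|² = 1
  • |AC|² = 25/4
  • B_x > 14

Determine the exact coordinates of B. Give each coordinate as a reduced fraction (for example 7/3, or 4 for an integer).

B = (15, 3)

1. B_x = 15  [[A, B, C are collinear ⇒ -5/2y+15/2=0] ∩ [|B−(14, 3)|²=1]]
2. B_y = 3  [[A, B, C are collinear ⇒ -5/2y+15/2=0] ∩ [|B−(14, 3)|²=1]]
   so B = (15, 3)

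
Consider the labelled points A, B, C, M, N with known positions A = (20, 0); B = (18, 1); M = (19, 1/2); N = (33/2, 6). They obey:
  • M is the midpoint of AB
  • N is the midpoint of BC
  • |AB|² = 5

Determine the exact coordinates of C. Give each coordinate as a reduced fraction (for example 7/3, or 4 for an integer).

1. C_x = 15  [C = 2·N−B = 2·(33/2, 6)−(18, 1)]
2. C_y = 11  [C = 2·N−B = 2·(33/2, 6)−(18, 1)]
   so C = (15, 11)

C = (15, 11)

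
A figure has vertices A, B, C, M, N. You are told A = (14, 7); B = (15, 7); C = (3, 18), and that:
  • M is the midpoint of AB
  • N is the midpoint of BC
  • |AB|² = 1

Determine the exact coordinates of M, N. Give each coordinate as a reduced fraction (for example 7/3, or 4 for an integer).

M = (29/2, 7)
N = (9, 25/2)

1. M_x = 29/2  [2·M = A+B = (14, 7)+(15, 7)]
2. M_y = 7  [2·M = A+B = (14, 7)+(15, 7)]
   so M = (29/2, 7)
3. N_x = 9  [2·N = B+C = (15, 7)+(3, 18)]
4. N_y = 25/2  [2·N = B+C = (15, 7)+(3, 18)]
   so N = (9, 25/2)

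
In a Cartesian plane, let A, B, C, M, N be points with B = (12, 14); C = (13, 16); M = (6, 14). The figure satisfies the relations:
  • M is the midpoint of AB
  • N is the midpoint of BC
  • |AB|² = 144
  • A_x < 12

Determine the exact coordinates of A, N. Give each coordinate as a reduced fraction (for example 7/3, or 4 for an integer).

1. A_x = 0  [A = 2·M−B = 2·(6, 14)−(12, 14)]
2. A_y = 14  [A = 2·M−B = 2·(6, 14)−(12, 14)]
   so A = (0, 14)
3. N_x = 25/2  [2·N = B+C = (12, 14)+(13, 16)]
4. N_y = 15  [2·N = B+C = (12, 14)+(13, 16)]
   so N = (25/2, 15)

A = (0, 14)
N = (25/2, 15)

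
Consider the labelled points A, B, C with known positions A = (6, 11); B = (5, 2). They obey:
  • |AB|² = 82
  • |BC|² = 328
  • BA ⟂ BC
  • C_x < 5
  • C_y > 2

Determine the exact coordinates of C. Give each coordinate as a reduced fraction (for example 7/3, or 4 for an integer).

C = (-13, 4)

1. C_x = -13  [[BA ⟂ BC ⇒ 1x+9y-23=0] ∩ [|C−(5, 2)|²=328]]
2. C_y = 4  [[BA ⟂ BC ⇒ 1x+9y-23=0] ∩ [|C−(5, 2)|²=328]]
   so C = (-13, 4)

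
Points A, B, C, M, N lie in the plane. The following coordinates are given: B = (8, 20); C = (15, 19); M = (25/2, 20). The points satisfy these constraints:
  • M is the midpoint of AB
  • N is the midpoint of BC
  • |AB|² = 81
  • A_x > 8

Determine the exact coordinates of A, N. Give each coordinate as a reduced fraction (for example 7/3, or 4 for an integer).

1. A_x = 17  [A = 2·M−B = 2·(25/2, 20)−(8, 20)]
2. A_y = 20  [A = 2·M−B = 2·(25/2, 20)−(8, 20)]
   so A = (17, 20)
3. N_x = 23/2  [2·N = B+C = (8, 20)+(15, 19)]
4. N_y = 39/2  [2·N = B+C = (8, 20)+(15, 19)]
   so N = (23/2, 39/2)

A = (17, 20)
N = (23/2, 39/2)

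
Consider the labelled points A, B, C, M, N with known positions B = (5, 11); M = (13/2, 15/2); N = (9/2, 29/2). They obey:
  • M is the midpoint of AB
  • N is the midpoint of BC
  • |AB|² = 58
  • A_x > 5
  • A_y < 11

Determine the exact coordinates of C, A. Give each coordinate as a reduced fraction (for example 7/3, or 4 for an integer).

1. A_x = 8  [A = 2·M−B = 2·(13/2, 15/2)−(5, 11)]
2. A_y = 4  [A = 2·M−B = 2·(13/2, 15/2)−(5, 11)]
   so A = (8, 4)
3. C_x = 4  [C = 2·N−B = 2·(9/2, 29/2)−(5, 11)]
4. C_y = 18  [C = 2·N−B = 2·(9/2, 29/2)−(5, 11)]
   so C = (4, 18)

C = (4, 18)
A = (8, 4)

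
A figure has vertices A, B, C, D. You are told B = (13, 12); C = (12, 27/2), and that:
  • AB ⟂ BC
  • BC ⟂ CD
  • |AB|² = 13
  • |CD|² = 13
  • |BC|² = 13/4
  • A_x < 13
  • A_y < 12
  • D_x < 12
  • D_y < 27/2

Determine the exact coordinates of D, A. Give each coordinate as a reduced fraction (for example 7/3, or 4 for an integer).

1. D_x = 9  [[BC ⟂ CD ⇒ -1x+3/2y-33/4=0] ∩ [|D−(12, 27/2)|²=13]]
2. D_y = 23/2  [[BC ⟂ CD ⇒ -1x+3/2y-33/4=0] ∩ [|D−(12, 27/2)|²=13]]
   so D = (9, 23/2)
3. A_x = 10  [[AB ⟂ BC ⇒ 1x-3/2y+5=0] ∩ [|A−(13, 12)|²=13]]
4. A_y = 10  [[AB ⟂ BC ⇒ 1x-3/2y+5=0] ∩ [|A−(13, 12)|²=13]]
   so A = (10, 10)

D = (9, 23/2)
A = (10, 10)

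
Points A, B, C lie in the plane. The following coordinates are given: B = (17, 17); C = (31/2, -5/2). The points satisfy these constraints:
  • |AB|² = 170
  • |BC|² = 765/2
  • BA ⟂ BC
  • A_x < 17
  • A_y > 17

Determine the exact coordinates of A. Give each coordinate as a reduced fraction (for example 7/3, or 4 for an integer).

1. A_x = 4  [[BA ⟂ BC ⇒ -3/2x-39/2y+357=0] ∩ [|A−(17, 17)|²=170]]
2. A_y = 18  [[BA ⟂ BC ⇒ -3/2x-39/2y+357=0] ∩ [|A−(17, 17)|²=170]]
   so A = (4, 18)

A = (4, 18)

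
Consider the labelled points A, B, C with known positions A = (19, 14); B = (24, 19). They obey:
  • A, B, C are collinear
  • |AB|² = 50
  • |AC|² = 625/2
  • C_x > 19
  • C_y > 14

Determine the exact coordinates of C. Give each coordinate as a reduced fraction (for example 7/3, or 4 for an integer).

1. C_x = 63/2  [[A, B, C are collinear ⇒ -5x+5y+25=0] ∩ [|C−(19, 14)|²=625/2]]
2. C_y = 53/2  [[A, B, C are collinear ⇒ -5x+5y+25=0] ∩ [|C−(19, 14)|²=625/2]]
   so C = (63/2, 53/2)

C = (63/2, 53/2)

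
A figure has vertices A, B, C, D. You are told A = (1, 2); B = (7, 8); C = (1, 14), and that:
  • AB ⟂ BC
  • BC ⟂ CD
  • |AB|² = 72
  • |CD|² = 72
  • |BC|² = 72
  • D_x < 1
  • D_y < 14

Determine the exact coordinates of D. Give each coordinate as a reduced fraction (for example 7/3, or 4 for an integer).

D = (-5, 8)

1. D_x = -5  [[BC ⟂ CD ⇒ -6x+6y-78=0] ∩ [|D−(1, 14)|²=72]]
2. D_y = 8  [[BC ⟂ CD ⇒ -6x+6y-78=0] ∩ [|D−(1, 14)|²=72]]
   so D = (-5, 8)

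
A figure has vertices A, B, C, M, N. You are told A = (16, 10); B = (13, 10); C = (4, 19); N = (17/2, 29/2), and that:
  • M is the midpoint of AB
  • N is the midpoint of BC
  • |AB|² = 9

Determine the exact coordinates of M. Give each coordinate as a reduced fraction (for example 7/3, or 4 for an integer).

M = (29/2, 10)

1. M_x = 29/2  [2·M = A+B = (16, 10)+(13, 10)]
2. M_y = 10  [2·M = A+B = (16, 10)+(13, 10)]
   so M = (29/2, 10)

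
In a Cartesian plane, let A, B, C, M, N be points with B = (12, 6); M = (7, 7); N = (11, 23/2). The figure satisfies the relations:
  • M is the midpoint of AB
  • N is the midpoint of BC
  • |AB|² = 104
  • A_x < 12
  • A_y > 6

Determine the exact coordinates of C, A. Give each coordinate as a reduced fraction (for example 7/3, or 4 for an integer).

1. A_x = 2  [A = 2·M−B = 2·(7, 7)−(12, 6)]
2. A_y = 8  [A = 2·M−B = 2·(7, 7)−(12, 6)]
   so A = (2, 8)
3. C_x = 10  [C = 2·N−B = 2·(11, 23/2)−(12, 6)]
4. C_y = 17  [C = 2·N−B = 2·(11, 23/2)−(12, 6)]
   so C = (10, 17)

C = (10, 17)
A = (2, 8)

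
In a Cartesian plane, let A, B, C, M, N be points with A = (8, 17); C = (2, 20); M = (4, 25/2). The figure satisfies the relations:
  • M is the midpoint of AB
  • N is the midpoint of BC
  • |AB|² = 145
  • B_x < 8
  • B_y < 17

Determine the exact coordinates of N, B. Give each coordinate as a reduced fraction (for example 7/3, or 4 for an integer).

1. B_x = 0  [B = 2·M−A = 2·(4, 25/2)−(8, 17)]
2. B_y = 8  [B = 2·M−A = 2·(4, 25/2)−(8, 17)]
   so B = (0, 8)
3. N_x = 1  [2·N = B+C = (0, 8)+(2, 20)]
4. N_y = 14  [2·N = B+C = (0, 8)+(2, 20)]
   so N = (1, 14)

N = (1, 14)
B = (0, 8)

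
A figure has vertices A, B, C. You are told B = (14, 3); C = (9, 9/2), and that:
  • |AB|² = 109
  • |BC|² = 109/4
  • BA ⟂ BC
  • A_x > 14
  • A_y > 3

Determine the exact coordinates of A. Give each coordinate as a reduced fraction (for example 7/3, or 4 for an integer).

A = (17, 13)

1. A_x = 17  [[BA ⟂ BC ⇒ -5x+3/2y+131/2=0] ∩ [|A−(14, 3)|²=109]]
2. A_y = 13  [[BA ⟂ BC ⇒ -5x+3/2y+131/2=0] ∩ [|A−(14, 3)|²=109]]
   so A = (17, 13)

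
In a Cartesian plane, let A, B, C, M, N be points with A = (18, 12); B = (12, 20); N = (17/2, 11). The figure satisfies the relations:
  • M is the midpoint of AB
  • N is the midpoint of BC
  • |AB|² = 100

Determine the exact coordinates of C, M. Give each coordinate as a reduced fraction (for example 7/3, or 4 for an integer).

1. M_x = 15  [2·M = A+B = (18, 12)+(12, 20)]
2. M_y = 16  [2·M = A+B = (18, 12)+(12, 20)]
   so M = (15, 16)
3. C_x = 5  [C = 2·N−B = 2·(17/2, 11)−(12, 20)]
4. C_y = 2  [C = 2·N−B = 2·(17/2, 11)−(12, 20)]
   so C = (5, 2)

C = (5, 2)
M = (15, 16)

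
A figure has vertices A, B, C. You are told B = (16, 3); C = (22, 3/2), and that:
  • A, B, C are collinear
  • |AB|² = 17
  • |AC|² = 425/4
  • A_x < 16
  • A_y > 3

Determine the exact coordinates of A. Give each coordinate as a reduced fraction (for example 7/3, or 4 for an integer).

A = (12, 4)

1. A_x = 12  [[A, B, C are collinear ⇒ 3/2x+6y-42=0] ∩ [|A−(16, 3)|²=17]]
2. A_y = 4  [[A, B, C are collinear ⇒ 3/2x+6y-42=0] ∩ [|A−(16, 3)|²=17]]
   so A = (12, 4)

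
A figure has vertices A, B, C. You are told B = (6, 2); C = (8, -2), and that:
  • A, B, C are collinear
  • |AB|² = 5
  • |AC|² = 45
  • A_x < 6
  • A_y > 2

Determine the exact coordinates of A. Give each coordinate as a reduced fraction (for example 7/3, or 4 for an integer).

A = (5, 4)

1. A_x = 5  [[A, B, C are collinear ⇒ 4x+2y-28=0] ∩ [|A−(6, 2)|²=5]]
2. A_y = 4  [[A, B, C are collinear ⇒ 4x+2y-28=0] ∩ [|A−(6, 2)|²=5]]
   so A = (5, 4)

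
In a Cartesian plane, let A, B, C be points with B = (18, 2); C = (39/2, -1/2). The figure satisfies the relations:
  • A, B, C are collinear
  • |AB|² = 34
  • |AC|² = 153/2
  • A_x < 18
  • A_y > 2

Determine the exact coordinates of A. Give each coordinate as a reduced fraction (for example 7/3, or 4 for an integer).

A = (15, 7)

1. A_x = 15  [[A, B, C are collinear ⇒ 5/2x+3/2y-48=0] ∩ [|A−(18, 2)|²=34]]
2. A_y = 7  [[A, B, C are collinear ⇒ 5/2x+3/2y-48=0] ∩ [|A−(18, 2)|²=34]]
   so A = (15, 7)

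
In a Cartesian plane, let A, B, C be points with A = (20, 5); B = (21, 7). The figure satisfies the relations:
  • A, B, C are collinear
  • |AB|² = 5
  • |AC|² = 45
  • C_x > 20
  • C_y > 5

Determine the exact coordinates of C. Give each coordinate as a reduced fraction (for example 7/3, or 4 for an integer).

1. C_x = 23  [[A, B, C are collinear ⇒ -2x+1y+35=0] ∩ [|C−(20, 5)|²=45]]
2. C_y = 11  [[A, B, C are collinear ⇒ -2x+1y+35=0] ∩ [|C−(20, 5)|²=45]]
   so C = (23, 11)

C = (23, 11)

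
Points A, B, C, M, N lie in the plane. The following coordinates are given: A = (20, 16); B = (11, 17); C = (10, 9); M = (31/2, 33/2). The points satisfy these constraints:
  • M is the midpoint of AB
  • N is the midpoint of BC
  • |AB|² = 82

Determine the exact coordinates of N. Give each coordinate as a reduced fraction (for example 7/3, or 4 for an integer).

N = (21/2, 13)

1. N_x = 21/2  [2·N = B+C = (11, 17)+(10, 9)]
2. N_y = 13  [2·N = B+C = (11, 17)+(10, 9)]
   so N = (21/2, 13)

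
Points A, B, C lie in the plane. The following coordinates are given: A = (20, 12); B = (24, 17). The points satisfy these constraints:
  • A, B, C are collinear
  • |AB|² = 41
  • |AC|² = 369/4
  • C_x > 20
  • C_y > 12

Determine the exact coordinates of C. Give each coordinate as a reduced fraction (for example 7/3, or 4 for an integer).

1. C_x = 26  [[A, B, C are collinear ⇒ -5x+4y+52=0] ∩ [|C−(20, 12)|²=369/4]]
2. C_y = 39/2  [[A, B, C are collinear ⇒ -5x+4y+52=0] ∩ [|C−(20, 12)|²=369/4]]
   so C = (26, 39/2)

C = (26, 39/2)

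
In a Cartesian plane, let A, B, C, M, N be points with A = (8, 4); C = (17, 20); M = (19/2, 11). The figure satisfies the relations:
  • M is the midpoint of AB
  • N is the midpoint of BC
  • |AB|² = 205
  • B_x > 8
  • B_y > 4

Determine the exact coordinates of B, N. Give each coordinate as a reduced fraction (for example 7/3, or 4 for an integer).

1. B_x = 11  [B = 2·M−A = 2·(19/2, 11)−(8, 4)]
2. B_y = 18  [B = 2·M−A = 2·(19/2, 11)−(8, 4)]
   so B = (11, 18)
3. N_x = 14  [2·N = B+C = (11, 18)+(17, 20)]
4. N_y = 19  [2·N = B+C = (11, 18)+(17, 20)]
   so N = (14, 19)

B = (11, 18)
N = (14, 19)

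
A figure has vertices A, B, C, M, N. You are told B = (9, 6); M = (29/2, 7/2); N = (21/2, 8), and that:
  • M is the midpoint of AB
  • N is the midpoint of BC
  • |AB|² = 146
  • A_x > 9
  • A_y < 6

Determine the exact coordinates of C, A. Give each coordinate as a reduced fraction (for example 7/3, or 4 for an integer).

1. A_x = 20  [A = 2·M−B = 2·(29/2, 7/2)−(9, 6)]
2. A_y = 1  [A = 2·M−B = 2·(29/2, 7/2)−(9, 6)]
   so A = (20, 1)
3. C_x = 12  [C = 2·N−B = 2·(21/2, 8)−(9, 6)]
4. C_y = 10  [C = 2·N−B = 2·(21/2, 8)−(9, 6)]
   so C = (12, 10)

C = (12, 10)
A = (20, 1)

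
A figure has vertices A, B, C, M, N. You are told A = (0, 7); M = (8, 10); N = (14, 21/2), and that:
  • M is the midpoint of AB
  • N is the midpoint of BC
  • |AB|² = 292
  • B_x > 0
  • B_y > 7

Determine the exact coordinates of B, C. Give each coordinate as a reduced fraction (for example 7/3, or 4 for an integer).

B = (16, 13)
C = (12, 8)

1. B_x = 16  [B = 2·M−A = 2·(8, 10)−(0, 7)]
2. B_y = 13  [B = 2·M−A = 2·(8, 10)−(0, 7)]
   so B = (16, 13)
3. C_x = 12  [C = 2·N−B = 2·(14, 21/2)−(16, 13)]
4. C_y = 8  [C = 2·N−B = 2·(14, 21/2)−(16, 13)]
   so C = (12, 8)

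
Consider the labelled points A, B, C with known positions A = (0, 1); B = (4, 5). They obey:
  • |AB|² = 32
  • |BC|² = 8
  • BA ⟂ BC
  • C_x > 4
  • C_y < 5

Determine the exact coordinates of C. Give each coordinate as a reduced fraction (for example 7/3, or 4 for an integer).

1. C_x = 6  [[BA ⟂ BC ⇒ -4x-4y+36=0] ∩ [|C−(4, 5)|²=8]]
2. C_y = 3  [[BA ⟂ BC ⇒ -4x-4y+36=0] ∩ [|C−(4, 5)|²=8]]
   so C = (6, 3)

C = (6, 3)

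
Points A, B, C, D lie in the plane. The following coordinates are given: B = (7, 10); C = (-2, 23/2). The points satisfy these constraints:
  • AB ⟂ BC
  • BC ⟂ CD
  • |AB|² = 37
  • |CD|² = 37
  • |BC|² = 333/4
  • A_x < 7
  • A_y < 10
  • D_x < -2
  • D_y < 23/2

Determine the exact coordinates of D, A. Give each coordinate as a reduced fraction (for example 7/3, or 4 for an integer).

D = (-3, 11/2)
A = (6, 4)

1. D_x = -3  [[BC ⟂ CD ⇒ -9x+3/2y-141/4=0] ∩ [|D−(-2, 23/2)|²=37]]
2. D_y = 11/2  [[BC ⟂ CD ⇒ -9x+3/2y-141/4=0] ∩ [|D−(-2, 23/2)|²=37]]
   so D = (-3, 11/2)
3. A_x = 6  [[AB ⟂ BC ⇒ 9x-3/2y-48=0] ∩ [|A−(7, 10)|²=37]]
4. A_y = 4  [[AB ⟂ BC ⇒ 9x-3/2y-48=0] ∩ [|A−(7, 10)|²=37]]
   so A = (6, 4)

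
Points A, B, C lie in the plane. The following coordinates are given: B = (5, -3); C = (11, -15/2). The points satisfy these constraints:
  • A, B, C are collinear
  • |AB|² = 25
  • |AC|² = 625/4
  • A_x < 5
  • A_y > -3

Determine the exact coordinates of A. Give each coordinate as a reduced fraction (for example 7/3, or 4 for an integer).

A = (1, 0)

1. A_x = 1  [[A, B, C are collinear ⇒ 9/2x+6y-9/2=0] ∩ [|A−(5, -3)|²=25]]
2. A_y = 0  [[A, B, C are collinear ⇒ 9/2x+6y-9/2=0] ∩ [|A−(5, -3)|²=25]]
   so A = (1, 0)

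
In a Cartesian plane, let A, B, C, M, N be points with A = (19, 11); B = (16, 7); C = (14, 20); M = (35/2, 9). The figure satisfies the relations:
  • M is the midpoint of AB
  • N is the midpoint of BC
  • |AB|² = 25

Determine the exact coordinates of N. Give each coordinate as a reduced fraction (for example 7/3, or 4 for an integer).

1. N_x = 15  [2·N = B+C = (16, 7)+(14, 20)]
2. N_y = 27/2  [2·N = B+C = (16, 7)+(14, 20)]
   so N = (15, 27/2)

N = (15, 27/2)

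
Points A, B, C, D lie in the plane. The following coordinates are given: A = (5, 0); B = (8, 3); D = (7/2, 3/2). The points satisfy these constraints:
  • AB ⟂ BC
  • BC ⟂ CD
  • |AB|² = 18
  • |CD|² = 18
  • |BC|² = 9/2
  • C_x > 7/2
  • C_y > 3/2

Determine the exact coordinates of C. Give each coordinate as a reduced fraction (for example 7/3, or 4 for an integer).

1. C_x = 13/2  [[AB ⟂ BC ⇒ 3x+3y-33=0] ∩ [|C−(7/2, 3/2)|²=18]]
2. C_y = 9/2  [[AB ⟂ BC ⇒ 3x+3y-33=0] ∩ [|C−(7/2, 3/2)|²=18]]
   so C = (13/2, 9/2)

C = (13/2, 9/2)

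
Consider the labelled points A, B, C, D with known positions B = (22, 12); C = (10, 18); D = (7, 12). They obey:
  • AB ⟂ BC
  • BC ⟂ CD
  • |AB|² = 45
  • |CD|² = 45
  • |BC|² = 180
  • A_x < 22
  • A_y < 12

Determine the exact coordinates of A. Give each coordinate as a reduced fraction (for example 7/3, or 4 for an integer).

1. A_x = 19  [[AB ⟂ BC ⇒ 12x-6y-192=0] ∩ [|A−(22, 12)|²=45]]
2. A_y = 6  [[AB ⟂ BC ⇒ 12x-6y-192=0] ∩ [|A−(22, 12)|²=45]]
   so A = (19, 6)

A = (19, 6)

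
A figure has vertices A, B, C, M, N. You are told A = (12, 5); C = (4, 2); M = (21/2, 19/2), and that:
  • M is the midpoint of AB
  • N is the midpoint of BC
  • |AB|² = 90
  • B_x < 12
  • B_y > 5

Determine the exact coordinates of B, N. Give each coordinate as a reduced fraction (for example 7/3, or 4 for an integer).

B = (9, 14)
N = (13/2, 8)

1. B_x = 9  [B = 2·M−A = 2·(21/2, 19/2)−(12, 5)]
2. B_y = 14  [B = 2·M−A = 2·(21/2, 19/2)−(12, 5)]
   so B = (9, 14)
3. N_x = 13/2  [2·N = B+C = (9, 14)+(4, 2)]
4. N_y = 8  [2·N = B+C = (9, 14)+(4, 2)]
   so N = (13/2, 8)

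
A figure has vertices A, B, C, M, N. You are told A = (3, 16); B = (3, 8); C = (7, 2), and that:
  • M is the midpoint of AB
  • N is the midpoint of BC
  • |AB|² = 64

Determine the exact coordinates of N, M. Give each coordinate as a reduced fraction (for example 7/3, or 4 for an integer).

N = (5, 5)
M = (3, 12)

1. M_x = 3  [2·M = A+B = (3, 16)+(3, 8)]
2. M_y = 12  [2·M = A+B = (3, 16)+(3, 8)]
   so M = (3, 12)
3. N_x = 5  [2·N = B+C = (3, 8)+(7, 2)]
4. N_y = 5  [2·N = B+C = (3, 8)+(7, 2)]
   so N = (5, 5)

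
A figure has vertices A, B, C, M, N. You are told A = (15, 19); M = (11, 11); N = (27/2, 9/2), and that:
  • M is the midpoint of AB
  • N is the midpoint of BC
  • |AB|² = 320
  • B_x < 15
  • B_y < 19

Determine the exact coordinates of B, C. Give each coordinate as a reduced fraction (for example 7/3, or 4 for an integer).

1. B_x = 7  [B = 2·M−A = 2·(11, 11)−(15, 19)]
2. B_y = 3  [B = 2·M−A = 2·(11, 11)−(15, 19)]
   so B = (7, 3)
3. C_x = 20  [C = 2·N−B = 2·(27/2, 9/2)−(7, 3)]
4. C_y = 6  [C = 2·N−B = 2·(27/2, 9/2)−(7, 3)]
   so C = (20, 6)

B = (7, 3)
C = (20, 6)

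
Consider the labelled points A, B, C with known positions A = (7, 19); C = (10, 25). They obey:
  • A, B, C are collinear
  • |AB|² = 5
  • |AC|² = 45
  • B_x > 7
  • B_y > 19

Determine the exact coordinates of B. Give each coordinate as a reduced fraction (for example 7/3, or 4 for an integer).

B = (8, 21)

1. B_x = 8  [[A, B, C are collinear ⇒ 6x-3y+15=0] ∩ [|B−(7, 19)|²=5]]
2. B_y = 21  [[A, B, C are collinear ⇒ 6x-3y+15=0] ∩ [|B−(7, 19)|²=5]]
   so B = (8, 21)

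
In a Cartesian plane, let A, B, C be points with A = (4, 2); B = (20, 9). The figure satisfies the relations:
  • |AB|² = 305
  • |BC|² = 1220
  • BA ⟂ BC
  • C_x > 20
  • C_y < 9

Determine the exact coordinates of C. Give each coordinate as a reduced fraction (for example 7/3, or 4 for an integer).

C = (34, -23)

1. C_x = 34  [[BA ⟂ BC ⇒ -16x-7y+383=0] ∩ [|C−(20, 9)|²=1220]]
2. C_y = -23  [[BA ⟂ BC ⇒ -16x-7y+383=0] ∩ [|C−(20, 9)|²=1220]]
   so C = (34, -23)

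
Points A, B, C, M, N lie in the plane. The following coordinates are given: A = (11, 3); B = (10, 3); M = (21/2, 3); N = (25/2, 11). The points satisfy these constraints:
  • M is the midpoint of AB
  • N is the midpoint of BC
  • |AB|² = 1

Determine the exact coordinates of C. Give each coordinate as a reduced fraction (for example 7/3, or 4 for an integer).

1. C_x = 15  [C = 2·N−B = 2·(25/2, 11)−(10, 3)]
2. C_y = 19  [C = 2·N−B = 2·(25/2, 11)−(10, 3)]
   so C = (15, 19)

C = (15, 19)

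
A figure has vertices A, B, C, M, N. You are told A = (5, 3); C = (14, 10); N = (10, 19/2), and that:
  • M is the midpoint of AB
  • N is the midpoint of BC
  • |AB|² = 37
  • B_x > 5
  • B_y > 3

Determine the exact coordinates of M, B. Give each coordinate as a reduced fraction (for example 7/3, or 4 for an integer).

1. B_x = 6  [B = 2·N−C = 2·(10, 19/2)−(14, 10)]
2. B_y = 9  [B = 2·N−C = 2·(10, 19/2)−(14, 10)]
   so B = (6, 9)
3. M_x = 11/2  [2·M = A+B = (5, 3)+(6, 9)]
4. M_y = 6  [2·M = A+B = (5, 3)+(6, 9)]
   so M = (11/2, 6)

M = (11/2, 6)
B = (6, 9)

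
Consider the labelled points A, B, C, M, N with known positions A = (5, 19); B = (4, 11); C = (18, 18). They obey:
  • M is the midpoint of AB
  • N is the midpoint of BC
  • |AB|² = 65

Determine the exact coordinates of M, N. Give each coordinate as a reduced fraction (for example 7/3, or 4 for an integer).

1. M_x = 9/2  [2·M = A+B = (5, 19)+(4, 11)]
2. M_y = 15  [2·M = A+B = (5, 19)+(4, 11)]
   so M = (9/2, 15)
3. N_x = 11  [2·N = B+C = (4, 11)+(18, 18)]
4. N_y = 29/2  [2·N = B+C = (4, 11)+(18, 18)]
   so N = (11, 29/2)

M = (9/2, 15)
N = (11, 29/2)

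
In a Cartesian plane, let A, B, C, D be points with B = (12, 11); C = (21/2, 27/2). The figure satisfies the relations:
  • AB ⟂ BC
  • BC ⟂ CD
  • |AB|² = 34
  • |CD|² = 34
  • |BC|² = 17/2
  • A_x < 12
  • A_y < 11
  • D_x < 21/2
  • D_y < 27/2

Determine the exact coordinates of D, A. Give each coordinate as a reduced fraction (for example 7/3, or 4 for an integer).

1. D_x = 11/2  [[BC ⟂ CD ⇒ -3/2x+5/2y-18=0] ∩ [|D−(21/2, 27/2)|²=34]]
2. D_y = 21/2  [[BC ⟂ CD ⇒ -3/2x+5/2y-18=0] ∩ [|D−(21/2, 27/2)|²=34]]
   so D = (11/2, 21/2)
3. A_x = 7  [[AB ⟂ BC ⇒ 3/2x-5/2y+19/2=0] ∩ [|A−(12, 11)|²=34]]
4. A_y = 8  [[AB ⟂ BC ⇒ 3/2x-5/2y+19/2=0] ∩ [|A−(12, 11)|²=34]]
   so A = (7, 8)

D = (11/2, 21/2)
A = (7, 8)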